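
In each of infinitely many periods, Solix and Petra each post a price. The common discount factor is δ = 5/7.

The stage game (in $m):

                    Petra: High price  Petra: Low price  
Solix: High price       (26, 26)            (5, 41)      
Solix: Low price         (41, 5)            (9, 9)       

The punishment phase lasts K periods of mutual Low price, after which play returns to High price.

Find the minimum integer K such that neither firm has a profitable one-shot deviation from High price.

2

Need Σ_{k=1}^{K} δ^k ≥ (41−26)/(26−9) = 0.8824 at δ = 5/7.
At K = 1 the sum is 0.7143 < 0.8824; at K = 2 it is 1.2245 ≥ 0.8824.
So the minimum punishment length is K = 2.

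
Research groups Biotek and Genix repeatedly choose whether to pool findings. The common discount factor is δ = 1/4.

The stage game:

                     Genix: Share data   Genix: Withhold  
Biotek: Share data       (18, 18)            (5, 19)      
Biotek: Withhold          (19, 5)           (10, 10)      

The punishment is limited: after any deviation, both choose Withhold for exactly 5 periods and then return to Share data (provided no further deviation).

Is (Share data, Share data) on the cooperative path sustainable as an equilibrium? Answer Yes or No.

Comparing payoff streams over the 6 periods until play realigns: cooperate → 18(1+δ+…+δ^5); deviate → 19 + 10(δ+…+δ^5).
Cooperation is sustained iff (18−10)(δ+…+δ^5) ≥ 19−18.
δ+…+δ^5 = 1/4·(1−(1/4)^5)/(1−1/4) = 0.3330, and (19−18)/(18−10) = 0.1250.
0.3330 ≥ 0.1250, so cooperation is sustainable.

Yes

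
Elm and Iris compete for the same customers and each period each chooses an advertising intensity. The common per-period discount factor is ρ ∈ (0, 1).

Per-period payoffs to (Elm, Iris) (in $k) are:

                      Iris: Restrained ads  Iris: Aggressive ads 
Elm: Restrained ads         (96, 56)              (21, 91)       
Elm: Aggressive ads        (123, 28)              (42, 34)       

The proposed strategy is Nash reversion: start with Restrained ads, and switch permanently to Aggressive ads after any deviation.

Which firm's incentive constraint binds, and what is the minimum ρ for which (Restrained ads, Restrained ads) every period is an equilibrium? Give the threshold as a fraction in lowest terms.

For Elm: deviation gain 123−96 = 27, per-period punishment loss 96−42 = 54. IC gives ρ ≥ 27/81 = 1/3.
For Iris: gain 35, loss 22 per period, so ρ ≥ 35/57.
The tighter constraint is Iris's, so cooperation needs ρ ≥ 35/57.

Iris; ρ ≥ 35/57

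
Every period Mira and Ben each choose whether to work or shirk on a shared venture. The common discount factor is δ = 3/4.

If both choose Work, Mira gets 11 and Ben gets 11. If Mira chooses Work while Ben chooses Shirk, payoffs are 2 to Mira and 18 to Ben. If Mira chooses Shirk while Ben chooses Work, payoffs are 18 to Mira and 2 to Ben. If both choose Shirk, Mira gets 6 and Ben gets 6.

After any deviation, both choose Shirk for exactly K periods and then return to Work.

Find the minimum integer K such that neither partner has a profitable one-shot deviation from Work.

3

Need Σ_{k=1}^{K} δ^k ≥ (18−11)/(11−6) = 1.4000 at δ = 3/4.
At K = 2 the sum is 1.3125 < 1.4000; at K = 3 it is 1.7344 ≥ 1.4000.
So the minimum punishment length is K = 3.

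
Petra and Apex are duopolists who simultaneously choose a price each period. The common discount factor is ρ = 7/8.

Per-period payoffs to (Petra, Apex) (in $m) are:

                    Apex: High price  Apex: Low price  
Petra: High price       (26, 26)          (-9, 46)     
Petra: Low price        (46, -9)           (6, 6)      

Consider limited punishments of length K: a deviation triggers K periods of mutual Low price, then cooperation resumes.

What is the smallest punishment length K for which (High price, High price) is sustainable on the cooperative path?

2

No profitable deviation requires (26−6)(ρ+…+ρ^K) ≥ 46−26, i.e. ρ+…+ρ^K ≥ 1 ≈ 1.0000.
With ρ = 7/8, the partial sums are K=1: 0.8750, K=2: 1.6406.
K = 2 is the first length at which the sum reaches 1.0000.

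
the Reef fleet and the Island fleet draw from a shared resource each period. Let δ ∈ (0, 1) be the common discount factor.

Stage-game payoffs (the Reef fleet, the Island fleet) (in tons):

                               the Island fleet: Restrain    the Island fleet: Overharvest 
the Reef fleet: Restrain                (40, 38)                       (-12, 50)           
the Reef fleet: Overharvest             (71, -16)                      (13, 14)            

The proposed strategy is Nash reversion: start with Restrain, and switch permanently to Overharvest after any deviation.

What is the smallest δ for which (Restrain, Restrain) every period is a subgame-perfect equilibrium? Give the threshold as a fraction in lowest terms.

the Reef fleet: cooperation gives 40 each period; deviation gives 71 once then 13 forever.
  40/(1−δ) ≥ 71 + 13δ/(1−δ) ⇒ δ ≥ 31/58.
the Island fleet: cooperation gives 38 each period; deviation gives 50 once then 14 forever.
  δ ≥ 12/36 = 1/3.
Both must hold, so the binding constraint is the Reef fleet's: δ ≥ 31/58.

31/58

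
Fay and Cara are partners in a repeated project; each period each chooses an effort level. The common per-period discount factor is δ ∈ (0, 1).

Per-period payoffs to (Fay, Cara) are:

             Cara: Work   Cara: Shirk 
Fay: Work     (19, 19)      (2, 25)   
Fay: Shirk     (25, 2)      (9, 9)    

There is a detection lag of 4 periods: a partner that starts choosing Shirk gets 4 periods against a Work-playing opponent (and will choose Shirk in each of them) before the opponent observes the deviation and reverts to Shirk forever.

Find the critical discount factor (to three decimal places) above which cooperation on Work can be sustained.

0.783

The best deviation is to choose Shirk for all 4 undetected periods, earning 25 each, then 9 forever once detected.
Deviation value: 25(1−δ^4)/(1−δ) + 9δ^4/(1−δ); cooperation value: 19/(1−δ).
IC: 19 ≥ 25(1−δ^4) + 9δ^4 = 25 − 16δ^4.
So δ^4 ≥ 6/16 = 3/8, giving δ ≥ (3/8)^(1/4) ≈ 0.783.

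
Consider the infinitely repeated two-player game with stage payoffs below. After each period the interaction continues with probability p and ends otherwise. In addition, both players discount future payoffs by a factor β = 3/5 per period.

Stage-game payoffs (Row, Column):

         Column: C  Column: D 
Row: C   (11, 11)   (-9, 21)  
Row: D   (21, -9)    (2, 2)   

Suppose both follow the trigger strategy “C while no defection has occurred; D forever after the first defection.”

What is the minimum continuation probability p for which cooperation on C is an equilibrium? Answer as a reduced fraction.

50/57

With continuation probability p and discount β, the effective per-period discount factor is βp.
Grim-trigger IC: βp ≥ (21−11)/(21−2) = 10/19.
So p ≥ (10/19)/(3/5) = 50/57.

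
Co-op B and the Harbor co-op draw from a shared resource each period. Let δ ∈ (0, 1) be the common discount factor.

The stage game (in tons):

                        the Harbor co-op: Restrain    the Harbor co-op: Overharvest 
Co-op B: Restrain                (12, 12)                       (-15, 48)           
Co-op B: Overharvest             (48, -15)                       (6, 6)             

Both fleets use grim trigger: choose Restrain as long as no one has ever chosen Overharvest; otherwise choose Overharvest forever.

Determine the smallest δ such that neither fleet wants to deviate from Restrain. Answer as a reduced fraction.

Cooperation forever yields 12 each period: 12/(1−δ).
Deviating yields 48 once, then 6 forever: 48 + 6δ/(1−δ).
No profitable deviation requires 12/(1−δ) ≥ 48 + 6δ/(1−δ).
Multiplying by (1−δ): 12 ≥ 48(1−δ) + 6δ = 48 − 42δ.
So 42δ ≥ 36, i.e. δ ≥ 36/42 = 6/7.

6/7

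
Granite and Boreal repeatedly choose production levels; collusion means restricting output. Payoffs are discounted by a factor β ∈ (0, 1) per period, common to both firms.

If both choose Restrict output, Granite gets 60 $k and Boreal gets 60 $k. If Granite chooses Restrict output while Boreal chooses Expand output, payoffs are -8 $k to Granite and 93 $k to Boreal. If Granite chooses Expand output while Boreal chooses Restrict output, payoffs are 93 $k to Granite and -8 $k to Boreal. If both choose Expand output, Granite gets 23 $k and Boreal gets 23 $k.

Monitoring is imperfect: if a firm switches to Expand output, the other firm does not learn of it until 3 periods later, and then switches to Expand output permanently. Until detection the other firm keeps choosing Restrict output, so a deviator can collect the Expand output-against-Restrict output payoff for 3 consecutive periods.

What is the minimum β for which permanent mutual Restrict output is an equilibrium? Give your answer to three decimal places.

The best deviation is to choose Expand output for all 3 undetected periods, earning 93 each, then 23 forever once detected.
Deviation value: 93(1−β^3)/(1−β) + 23β^3/(1−β); cooperation value: 60/(1−β).
IC: 60 ≥ 93(1−β^3) + 23β^3 = 93 − 70β^3.
So β^3 ≥ 33/70, giving β ≥ (33/70)^(1/3) ≈ 0.778.

0.778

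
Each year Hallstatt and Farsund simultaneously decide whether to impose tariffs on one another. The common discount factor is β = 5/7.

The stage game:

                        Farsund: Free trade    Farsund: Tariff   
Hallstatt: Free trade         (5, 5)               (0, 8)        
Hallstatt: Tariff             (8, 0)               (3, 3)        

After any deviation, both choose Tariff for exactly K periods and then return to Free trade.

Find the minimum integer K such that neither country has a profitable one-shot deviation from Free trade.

Need Σ_{k=1}^{K} β^k ≥ (8−5)/(5−3) = 1.5000 at β = 5/7.
At K = 2 the sum is 1.2245 < 1.5000; at K = 3 it is 1.5889 ≥ 1.5000.
So the minimum punishment length is K = 3.

3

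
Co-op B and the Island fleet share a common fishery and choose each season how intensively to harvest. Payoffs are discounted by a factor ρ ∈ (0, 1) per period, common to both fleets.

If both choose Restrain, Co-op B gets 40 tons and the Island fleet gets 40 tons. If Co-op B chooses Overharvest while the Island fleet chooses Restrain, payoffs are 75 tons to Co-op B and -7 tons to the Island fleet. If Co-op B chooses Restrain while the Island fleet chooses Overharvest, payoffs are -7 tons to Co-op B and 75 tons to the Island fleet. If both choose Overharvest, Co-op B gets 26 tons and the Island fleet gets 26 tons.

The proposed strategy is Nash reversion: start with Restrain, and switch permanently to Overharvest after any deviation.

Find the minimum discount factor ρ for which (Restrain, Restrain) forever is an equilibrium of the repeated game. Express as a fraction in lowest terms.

40/(1−ρ) ≥ 75 + 26ρ/(1−ρ)
40 ≥ 75 − 49ρ
ρ ≥ 35/49 = 5/7.

5/7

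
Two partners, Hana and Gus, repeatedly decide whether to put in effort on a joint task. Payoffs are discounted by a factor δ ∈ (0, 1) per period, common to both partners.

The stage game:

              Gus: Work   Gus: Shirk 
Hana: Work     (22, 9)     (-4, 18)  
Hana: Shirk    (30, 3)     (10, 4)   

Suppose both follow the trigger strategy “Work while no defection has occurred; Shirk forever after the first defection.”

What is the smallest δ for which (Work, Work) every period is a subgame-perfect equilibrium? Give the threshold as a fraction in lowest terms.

9/14

Hana: cooperation gives 22 each period; deviation gives 30 once then 10 forever.
  22/(1−δ) ≥ 30 + 10δ/(1−δ) ⇒ δ ≥ 8/20 = 2/5.
Gus: cooperation gives 9 each period; deviation gives 18 once then 4 forever.
  δ ≥ 9/14.
Both must hold, so the binding constraint is Gus's: δ ≥ 9/14.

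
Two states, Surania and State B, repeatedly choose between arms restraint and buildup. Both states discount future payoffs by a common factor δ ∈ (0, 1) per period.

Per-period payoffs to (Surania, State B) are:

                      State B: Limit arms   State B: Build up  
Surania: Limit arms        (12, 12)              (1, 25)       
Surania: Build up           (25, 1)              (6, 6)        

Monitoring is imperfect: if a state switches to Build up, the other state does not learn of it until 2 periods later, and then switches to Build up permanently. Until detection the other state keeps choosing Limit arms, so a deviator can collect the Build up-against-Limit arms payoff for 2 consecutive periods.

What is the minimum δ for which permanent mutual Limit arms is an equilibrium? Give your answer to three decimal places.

0.827

Deviating for the 2 undetected periods gains 25−12 = 13 per period over cooperation, then loses 12−6 = 6 per period forever once punishment starts.
Gain: 13(1 + δ + … + δ^1); loss: 6·δ^2/(1−δ).
No profitable deviation ⇔ 13(1−δ^2) ≤ 6·δ^2, i.e. δ^2 ≥ 13/(13+6) = 13/19.
Hence δ ≥ (13/19)^(1/2) ≈ 0.827.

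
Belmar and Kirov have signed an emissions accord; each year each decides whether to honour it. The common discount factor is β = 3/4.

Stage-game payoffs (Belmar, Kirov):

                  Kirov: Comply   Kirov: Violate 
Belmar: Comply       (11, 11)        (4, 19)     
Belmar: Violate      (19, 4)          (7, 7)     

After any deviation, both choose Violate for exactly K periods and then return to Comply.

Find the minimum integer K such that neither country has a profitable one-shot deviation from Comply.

Need Σ_{k=1}^{K} β^k ≥ (19−11)/(11−7) = 2.0000 at β = 3/4.
At K = 3 the sum is 1.7344 < 2.0000; at K = 4 it is 2.0508 ≥ 2.0000.
So the minimum punishment length is K = 4.

4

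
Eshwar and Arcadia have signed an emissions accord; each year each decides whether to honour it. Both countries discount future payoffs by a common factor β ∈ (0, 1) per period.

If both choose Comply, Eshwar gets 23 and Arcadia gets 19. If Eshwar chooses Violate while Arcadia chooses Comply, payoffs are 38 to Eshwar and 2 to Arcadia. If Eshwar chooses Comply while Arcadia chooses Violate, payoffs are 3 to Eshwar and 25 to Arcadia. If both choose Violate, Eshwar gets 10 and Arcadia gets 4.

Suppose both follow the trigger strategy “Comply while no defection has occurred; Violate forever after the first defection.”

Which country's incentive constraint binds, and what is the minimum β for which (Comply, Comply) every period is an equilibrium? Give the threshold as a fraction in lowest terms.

Eshwar; β ≥ 15/28

Eshwar: cooperation gives 23 each period; deviation gives 38 once then 10 forever.
  23/(1−β) ≥ 38 + 10β/(1−β) ⇒ β ≥ 15/28.
Arcadia: cooperation gives 19 each period; deviation gives 25 once then 4 forever.
  β ≥ 6/21 = 2/7.
Both must hold, so the binding constraint is Eshwar's: β ≥ 15/28.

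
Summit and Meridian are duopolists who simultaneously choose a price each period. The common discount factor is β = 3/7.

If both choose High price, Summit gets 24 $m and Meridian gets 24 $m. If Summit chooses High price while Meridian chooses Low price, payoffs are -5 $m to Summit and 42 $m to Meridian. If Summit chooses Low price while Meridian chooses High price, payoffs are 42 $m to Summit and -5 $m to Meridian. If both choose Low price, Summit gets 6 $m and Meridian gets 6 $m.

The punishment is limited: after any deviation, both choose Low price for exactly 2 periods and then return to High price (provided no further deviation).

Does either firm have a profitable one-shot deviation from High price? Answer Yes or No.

IC: β+…+β^2 ≥ (42−24)/(24−6) = 1.
At β = 3/7: partial sum = 0.6122 < 1.0000. Cooperation not sustainable.

Yes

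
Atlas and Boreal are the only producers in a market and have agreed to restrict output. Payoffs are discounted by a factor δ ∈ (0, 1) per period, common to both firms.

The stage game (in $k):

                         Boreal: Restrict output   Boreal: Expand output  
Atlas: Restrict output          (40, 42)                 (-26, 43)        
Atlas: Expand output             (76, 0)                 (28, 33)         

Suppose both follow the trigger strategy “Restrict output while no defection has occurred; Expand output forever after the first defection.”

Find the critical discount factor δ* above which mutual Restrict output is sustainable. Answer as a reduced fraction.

Atlas's threshold: (76−40)/(76−28) = 3/4.
Boreal's threshold: (43−42)/(43−33) = 1/10.
3/4 > 1/10, so Atlas binds and δ* = 3/4.

3/4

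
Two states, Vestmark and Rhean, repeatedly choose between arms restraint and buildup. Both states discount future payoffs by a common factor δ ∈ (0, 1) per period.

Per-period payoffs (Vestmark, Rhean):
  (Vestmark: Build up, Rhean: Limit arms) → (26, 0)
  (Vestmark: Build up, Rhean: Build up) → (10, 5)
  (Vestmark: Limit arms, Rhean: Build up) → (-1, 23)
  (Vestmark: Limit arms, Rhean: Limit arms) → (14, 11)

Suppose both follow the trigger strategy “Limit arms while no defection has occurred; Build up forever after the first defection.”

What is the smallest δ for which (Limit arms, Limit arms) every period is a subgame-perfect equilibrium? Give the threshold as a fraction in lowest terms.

3/4

For Vestmark: deviation gain 26−14 = 12, per-period punishment loss 14−10 = 4. IC gives δ ≥ 12/16 = 3/4.
For Rhean: gain 12, loss 6 per period, so δ ≥ 12/18 = 2/3.
The tighter constraint is Vestmark's, so cooperation needs δ ≥ 3/4.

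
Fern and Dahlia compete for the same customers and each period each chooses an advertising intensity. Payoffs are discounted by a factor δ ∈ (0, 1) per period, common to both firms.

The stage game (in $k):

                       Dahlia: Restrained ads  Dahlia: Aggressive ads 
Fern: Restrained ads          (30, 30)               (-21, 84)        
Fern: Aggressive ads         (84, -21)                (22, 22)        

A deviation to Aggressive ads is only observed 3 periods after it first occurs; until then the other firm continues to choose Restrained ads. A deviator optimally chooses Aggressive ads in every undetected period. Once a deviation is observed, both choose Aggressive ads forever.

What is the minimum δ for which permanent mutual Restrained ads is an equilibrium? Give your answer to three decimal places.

A deviator earns 84 for 3 periods, then 22 forever; cooperating earns 30 forever. Multiplying the IC by (1−δ):
30 ≥ 84(1−δ^3) + 22δ^3, so 62·δ^3 ≥ 54 and δ^3 ≥ 27/31.
δ ≥ (27/31)^(1/3) ≈ 0.955.

0.955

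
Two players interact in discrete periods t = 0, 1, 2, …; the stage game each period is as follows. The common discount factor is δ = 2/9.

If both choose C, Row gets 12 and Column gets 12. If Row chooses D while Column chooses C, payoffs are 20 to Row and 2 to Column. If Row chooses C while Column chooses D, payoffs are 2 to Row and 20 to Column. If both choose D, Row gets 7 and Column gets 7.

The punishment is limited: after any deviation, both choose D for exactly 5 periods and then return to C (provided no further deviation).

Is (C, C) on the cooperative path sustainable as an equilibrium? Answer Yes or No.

Comparing payoff streams over the 6 periods until play realigns: cooperate → 12(1+δ+…+δ^5); deviate → 20 + 7(δ+…+δ^5).
Cooperation is sustained iff (12−7)(δ+…+δ^5) ≥ 20−12.
δ+…+δ^5 = 2/9·(1−(2/9)^5)/(1−2/9) = 0.2856, and (20−12)/(12−7) = 1.6000.
0.2856 < 1.6000, so cooperation is not sustainable.

No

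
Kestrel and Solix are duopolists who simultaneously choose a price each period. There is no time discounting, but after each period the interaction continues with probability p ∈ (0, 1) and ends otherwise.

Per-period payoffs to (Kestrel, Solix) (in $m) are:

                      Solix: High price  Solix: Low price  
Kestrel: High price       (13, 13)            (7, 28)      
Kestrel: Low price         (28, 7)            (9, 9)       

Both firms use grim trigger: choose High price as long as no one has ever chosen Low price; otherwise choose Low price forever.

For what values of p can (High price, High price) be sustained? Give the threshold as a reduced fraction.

Expected cooperation value is 13 + p·13 + p²·13 + … = 13/(1−p); deviation gives 28 + p·9/(1−p).
13 ≥ 28(1−p) + 9p ⇒ 19p ≥ 15 ⇒ p ≥ 15/19.

15/19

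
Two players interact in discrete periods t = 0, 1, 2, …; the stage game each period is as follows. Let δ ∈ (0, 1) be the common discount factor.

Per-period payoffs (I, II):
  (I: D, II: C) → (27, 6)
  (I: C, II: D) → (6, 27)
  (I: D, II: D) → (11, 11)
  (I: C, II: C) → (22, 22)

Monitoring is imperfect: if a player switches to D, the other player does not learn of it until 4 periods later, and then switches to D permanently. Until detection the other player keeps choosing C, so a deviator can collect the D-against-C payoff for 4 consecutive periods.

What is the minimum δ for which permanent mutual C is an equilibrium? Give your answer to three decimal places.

0.748

Deviating for the 4 undetected periods gains 27−22 = 5 per period over cooperation, then loses 22−11 = 11 per period forever once punishment starts.
Gain: 5(1 + δ + … + δ^3); loss: 11·δ^4/(1−δ).
No profitable deviation ⇔ 5(1−δ^4) ≤ 11·δ^4, i.e. δ^4 ≥ 5/(5+11) = 5/16.
Hence δ ≥ (5/16)^(1/4) ≈ 0.748.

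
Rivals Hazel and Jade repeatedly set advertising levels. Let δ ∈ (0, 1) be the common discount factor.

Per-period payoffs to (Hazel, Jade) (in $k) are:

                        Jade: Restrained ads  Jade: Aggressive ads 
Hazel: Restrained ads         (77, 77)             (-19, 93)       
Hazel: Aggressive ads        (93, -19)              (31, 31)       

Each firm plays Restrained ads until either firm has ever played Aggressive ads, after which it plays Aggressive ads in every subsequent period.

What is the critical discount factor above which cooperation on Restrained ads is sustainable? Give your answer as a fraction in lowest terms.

Cooperation forever yields 77 each period: 77/(1−δ).
Deviating yields 93 once, then 31 forever: 93 + 31δ/(1−δ).
No profitable deviation requires 77/(1−δ) ≥ 93 + 31δ/(1−δ).
Multiplying by (1−δ): 77 ≥ 93(1−δ) + 31δ = 93 − 62δ.
So 62δ ≥ 16, i.e. δ ≥ 16/62 = 8/31.

8/31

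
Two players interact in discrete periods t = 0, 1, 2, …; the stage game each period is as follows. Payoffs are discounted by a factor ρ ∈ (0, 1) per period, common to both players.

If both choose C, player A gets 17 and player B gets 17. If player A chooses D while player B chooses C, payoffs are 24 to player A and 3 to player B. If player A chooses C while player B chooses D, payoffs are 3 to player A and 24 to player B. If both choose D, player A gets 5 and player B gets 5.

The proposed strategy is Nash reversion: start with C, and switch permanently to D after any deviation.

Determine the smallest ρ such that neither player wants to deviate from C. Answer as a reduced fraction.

7/19

Under grim trigger the critical discount factor is (T−C)/(T−P) with T = 24, C = 17, P = 5.
ρ* = (24−17)/(24−5) = 7/19.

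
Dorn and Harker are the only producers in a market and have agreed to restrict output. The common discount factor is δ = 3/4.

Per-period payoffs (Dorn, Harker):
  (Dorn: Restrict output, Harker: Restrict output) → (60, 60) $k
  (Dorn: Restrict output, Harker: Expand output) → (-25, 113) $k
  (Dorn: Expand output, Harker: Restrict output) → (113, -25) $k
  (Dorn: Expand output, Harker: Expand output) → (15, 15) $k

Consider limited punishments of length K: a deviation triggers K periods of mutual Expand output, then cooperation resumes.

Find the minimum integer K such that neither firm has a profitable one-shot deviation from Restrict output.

2

IC: δ(1−δ^K)/(1−δ) ≥ (113−60)/(60−15) = 53/45.
With δ = 3/4: need 1 − δ^K ≥ 53/45·(1−3/4)/(3/4), i.e. δ^K ≤ 0.6074.
Since (3/4)^1 = 0.7500 and (3/4)^2 = 0.5625, the smallest such K is 2.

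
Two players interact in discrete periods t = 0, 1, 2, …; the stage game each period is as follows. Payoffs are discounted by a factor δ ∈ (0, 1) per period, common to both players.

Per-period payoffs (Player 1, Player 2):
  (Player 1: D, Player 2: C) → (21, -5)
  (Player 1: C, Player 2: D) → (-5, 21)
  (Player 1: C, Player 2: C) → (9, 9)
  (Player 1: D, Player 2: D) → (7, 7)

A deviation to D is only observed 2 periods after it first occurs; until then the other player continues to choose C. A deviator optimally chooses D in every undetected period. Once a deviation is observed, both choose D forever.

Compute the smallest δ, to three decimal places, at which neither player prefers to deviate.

0.926

Deviating for the 2 undetected periods gains 21−9 = 12 per period over cooperation, then loses 9−7 = 2 per period forever once punishment starts.
Gain: 12(1 + δ + … + δ^1); loss: 2·δ^2/(1−δ).
No profitable deviation ⇔ 12(1−δ^2) ≤ 2·δ^2, i.e. δ^2 ≥ 12/(12+2) = 6/7.
Hence δ ≥ (6/7)^(1/2) ≈ 0.926.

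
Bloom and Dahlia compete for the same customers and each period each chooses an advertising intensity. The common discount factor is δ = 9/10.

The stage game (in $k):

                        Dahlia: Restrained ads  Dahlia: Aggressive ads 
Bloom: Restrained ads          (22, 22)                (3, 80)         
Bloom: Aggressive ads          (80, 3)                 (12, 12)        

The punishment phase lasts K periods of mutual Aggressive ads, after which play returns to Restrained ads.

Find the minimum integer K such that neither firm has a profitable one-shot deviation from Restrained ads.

Need Σ_{k=1}^{K} δ^k ≥ (80−22)/(22−12) = 5.8000 at δ = 9/10.
At K = 9 the sum is 5.5132 < 5.8000; at K = 10 it is 5.8619 ≥ 5.8000.
So the minimum punishment length is K = 10.

10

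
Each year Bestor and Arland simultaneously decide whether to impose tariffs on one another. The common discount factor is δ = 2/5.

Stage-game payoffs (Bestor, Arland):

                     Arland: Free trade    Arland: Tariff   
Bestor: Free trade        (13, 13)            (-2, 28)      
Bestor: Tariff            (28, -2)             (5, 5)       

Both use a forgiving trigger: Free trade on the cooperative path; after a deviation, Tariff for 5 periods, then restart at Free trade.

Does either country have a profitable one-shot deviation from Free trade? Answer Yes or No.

A one-shot deviation gives 28 now, then 5 for 5 periods, then back to 13.
Gain from deviating: (28−13) today; loss: (13−5) in each of the next 5 periods.
No-deviation condition: (13−5)(δ+…+δ^5) ≥ 28−13, i.e. δ+…+δ^5 ≥ 15/8.
At δ = 2/5: δ+…+δ^5 = 0.6598 < 1.8750.
So cooperation is not sustainable.

Yes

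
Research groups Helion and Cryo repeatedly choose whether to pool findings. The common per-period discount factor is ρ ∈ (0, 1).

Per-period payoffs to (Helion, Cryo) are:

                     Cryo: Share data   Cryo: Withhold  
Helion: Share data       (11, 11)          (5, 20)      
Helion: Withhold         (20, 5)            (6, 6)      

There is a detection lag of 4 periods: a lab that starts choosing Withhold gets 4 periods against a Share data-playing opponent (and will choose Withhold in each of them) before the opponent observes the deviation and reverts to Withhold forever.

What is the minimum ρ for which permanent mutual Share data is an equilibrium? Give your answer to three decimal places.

0.895

A deviator earns 20 for 4 periods, then 6 forever; cooperating earns 11 forever. Multiplying the IC by (1−ρ):
11 ≥ 20(1−ρ^4) + 6ρ^4, so 14·ρ^4 ≥ 9 and ρ^4 ≥ 9/14.
ρ ≥ (9/14)^(1/4) ≈ 0.895.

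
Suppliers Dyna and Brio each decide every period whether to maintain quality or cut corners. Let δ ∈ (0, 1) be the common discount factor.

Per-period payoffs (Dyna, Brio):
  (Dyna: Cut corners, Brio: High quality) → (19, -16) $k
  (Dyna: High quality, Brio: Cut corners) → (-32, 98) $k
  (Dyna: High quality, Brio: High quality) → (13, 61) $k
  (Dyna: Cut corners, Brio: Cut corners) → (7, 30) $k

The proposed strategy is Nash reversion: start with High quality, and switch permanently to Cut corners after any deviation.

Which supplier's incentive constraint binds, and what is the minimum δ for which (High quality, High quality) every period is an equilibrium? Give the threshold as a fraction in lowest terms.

Brio; δ ≥ 37/68

Dyna: cooperation gives 13 each period; deviation gives 19 once then 7 forever.
  13/(1−δ) ≥ 19 + 7δ/(1−δ) ⇒ δ ≥ 6/12 = 1/2.
Brio: cooperation gives 61 each period; deviation gives 98 once then 30 forever.
  δ ≥ 37/68.
Both must hold, so the binding constraint is Brio's: δ ≥ 37/68.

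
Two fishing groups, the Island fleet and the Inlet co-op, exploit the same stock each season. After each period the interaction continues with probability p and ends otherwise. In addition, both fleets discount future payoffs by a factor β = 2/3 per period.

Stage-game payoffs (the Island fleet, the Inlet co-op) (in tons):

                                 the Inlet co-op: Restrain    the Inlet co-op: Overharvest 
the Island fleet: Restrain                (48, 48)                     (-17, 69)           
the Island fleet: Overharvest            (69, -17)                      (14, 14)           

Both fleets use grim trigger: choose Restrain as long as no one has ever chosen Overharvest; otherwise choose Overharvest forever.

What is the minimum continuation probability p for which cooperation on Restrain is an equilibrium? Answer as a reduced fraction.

63/110

With continuation probability p and discount β, the effective per-period discount factor is βp.
Grim-trigger IC: βp ≥ (69−48)/(69−14) = 21/55.
So p ≥ (21/55)/(2/3) = 63/110.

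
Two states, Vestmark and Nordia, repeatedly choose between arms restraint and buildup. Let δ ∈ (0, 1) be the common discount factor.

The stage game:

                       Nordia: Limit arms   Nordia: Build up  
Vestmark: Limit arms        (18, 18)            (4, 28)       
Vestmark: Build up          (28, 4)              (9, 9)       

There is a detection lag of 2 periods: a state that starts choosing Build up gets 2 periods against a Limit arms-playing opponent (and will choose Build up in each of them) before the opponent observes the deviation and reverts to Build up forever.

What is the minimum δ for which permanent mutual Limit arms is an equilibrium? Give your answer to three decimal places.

0.725

The best deviation is to choose Build up for all 2 undetected periods, earning 28 each, then 9 forever once detected.
Deviation value: 28(1−δ^2)/(1−δ) + 9δ^2/(1−δ); cooperation value: 18/(1−δ).
IC: 18 ≥ 28(1−δ^2) + 9δ^2 = 28 − 19δ^2.
So δ^2 ≥ 10/19, giving δ ≥ (10/19)^(1/2) ≈ 0.725.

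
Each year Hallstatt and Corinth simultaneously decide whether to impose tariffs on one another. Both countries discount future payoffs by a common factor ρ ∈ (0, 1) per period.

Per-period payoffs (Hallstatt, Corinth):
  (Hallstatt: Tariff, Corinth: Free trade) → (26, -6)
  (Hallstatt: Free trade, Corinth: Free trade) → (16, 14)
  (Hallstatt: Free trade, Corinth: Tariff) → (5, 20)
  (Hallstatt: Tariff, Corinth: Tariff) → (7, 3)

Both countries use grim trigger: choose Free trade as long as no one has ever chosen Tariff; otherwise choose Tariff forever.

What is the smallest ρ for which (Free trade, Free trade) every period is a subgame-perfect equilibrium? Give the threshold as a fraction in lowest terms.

Hallstatt: cooperation gives 16 each period; deviation gives 26 once then 7 forever.
  16/(1−ρ) ≥ 26 + 7ρ/(1−ρ) ⇒ ρ ≥ 10/19.
Corinth: cooperation gives 14 each period; deviation gives 20 once then 3 forever.
  ρ ≥ 6/17.
Both must hold, so the binding constraint is Hallstatt's: ρ ≥ 10/19.

10/19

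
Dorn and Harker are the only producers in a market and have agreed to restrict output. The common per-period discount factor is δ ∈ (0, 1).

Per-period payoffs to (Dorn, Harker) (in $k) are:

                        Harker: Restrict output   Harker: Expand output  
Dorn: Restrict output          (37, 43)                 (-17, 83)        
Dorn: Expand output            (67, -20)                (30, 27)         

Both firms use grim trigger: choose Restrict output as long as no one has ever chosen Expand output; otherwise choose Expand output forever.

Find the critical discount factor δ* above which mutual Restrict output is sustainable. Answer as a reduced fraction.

For Dorn: deviation gain 67−37 = 30, per-period punishment loss 37−30 = 7. IC gives δ ≥ 30/37.
For Harker: gain 40, loss 16 per period, so δ ≥ 40/56 = 5/7.
The tighter constraint is Dorn's, so cooperation needs δ ≥ 30/37.

30/37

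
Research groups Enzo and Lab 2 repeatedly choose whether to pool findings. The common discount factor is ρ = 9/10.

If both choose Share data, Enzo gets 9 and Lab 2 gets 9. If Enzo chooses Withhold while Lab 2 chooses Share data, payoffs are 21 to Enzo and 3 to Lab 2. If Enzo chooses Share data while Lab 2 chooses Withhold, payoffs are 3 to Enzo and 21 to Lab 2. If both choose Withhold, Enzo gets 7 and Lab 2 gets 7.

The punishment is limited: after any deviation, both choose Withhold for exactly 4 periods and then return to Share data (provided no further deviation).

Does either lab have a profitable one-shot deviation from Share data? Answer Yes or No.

Yes

A one-shot deviation gives 21 now, then 7 for 4 periods, then back to 9.
Gain from deviating: (21−9) today; loss: (9−7) in each of the next 4 periods.
No-deviation condition: (9−7)(ρ+…+ρ^4) ≥ 21−9, i.e. ρ+…+ρ^4 ≥ 6.
At ρ = 9/10: ρ+…+ρ^4 = 3.0951 < 6.0000.
So cooperation is not sustainable.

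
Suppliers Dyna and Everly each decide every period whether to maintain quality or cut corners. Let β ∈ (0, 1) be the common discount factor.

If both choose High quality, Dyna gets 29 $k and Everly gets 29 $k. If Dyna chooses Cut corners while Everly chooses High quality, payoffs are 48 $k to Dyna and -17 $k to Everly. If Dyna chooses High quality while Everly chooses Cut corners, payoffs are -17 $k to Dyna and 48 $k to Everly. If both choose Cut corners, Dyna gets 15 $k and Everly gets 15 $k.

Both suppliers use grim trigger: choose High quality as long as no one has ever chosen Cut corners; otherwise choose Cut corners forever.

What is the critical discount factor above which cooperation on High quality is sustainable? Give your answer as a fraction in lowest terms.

19/33

Cooperation forever yields 29 each period: 29/(1−β).
Deviating yields 48 once, then 15 forever: 48 + 15β/(1−β).
No profitable deviation requires 29/(1−β) ≥ 48 + 15β/(1−β).
Multiplying by (1−β): 29 ≥ 48(1−β) + 15β = 48 − 33β.
So 33β ≥ 19, i.e. β ≥ 19/33.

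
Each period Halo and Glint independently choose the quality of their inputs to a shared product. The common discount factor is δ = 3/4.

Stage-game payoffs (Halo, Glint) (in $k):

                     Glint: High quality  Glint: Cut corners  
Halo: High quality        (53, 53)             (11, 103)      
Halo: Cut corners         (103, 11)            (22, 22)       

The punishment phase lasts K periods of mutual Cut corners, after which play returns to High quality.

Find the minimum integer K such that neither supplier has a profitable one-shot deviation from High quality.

3

IC: δ(1−δ^K)/(1−δ) ≥ (103−53)/(53−22) = 50/31.
With δ = 3/4: need 1 − δ^K ≥ 50/31·(1−3/4)/(3/4), i.e. δ^K ≤ 0.4624.
Since (3/4)^2 = 0.5625 and (3/4)^3 = 0.4219, the smallest such K is 3.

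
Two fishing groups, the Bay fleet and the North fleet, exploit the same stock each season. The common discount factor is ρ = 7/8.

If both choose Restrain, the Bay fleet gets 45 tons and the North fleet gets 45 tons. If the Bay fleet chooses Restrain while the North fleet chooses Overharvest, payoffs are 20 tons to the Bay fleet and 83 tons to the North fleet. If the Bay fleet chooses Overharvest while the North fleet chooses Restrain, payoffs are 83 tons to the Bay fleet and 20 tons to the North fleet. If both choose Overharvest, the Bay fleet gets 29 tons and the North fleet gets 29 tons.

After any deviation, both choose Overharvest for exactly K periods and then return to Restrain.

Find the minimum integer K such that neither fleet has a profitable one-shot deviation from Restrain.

No profitable deviation requires (45−29)(ρ+…+ρ^K) ≥ 83−45, i.e. ρ+…+ρ^K ≥ 19/8 ≈ 2.3750.
With ρ = 7/8, the partial sums are K=1: 0.8750, K=2: 1.6406, K=3: 2.3105, K=4: 2.8967.
K = 4 is the first length at which the sum reaches 2.3750.

4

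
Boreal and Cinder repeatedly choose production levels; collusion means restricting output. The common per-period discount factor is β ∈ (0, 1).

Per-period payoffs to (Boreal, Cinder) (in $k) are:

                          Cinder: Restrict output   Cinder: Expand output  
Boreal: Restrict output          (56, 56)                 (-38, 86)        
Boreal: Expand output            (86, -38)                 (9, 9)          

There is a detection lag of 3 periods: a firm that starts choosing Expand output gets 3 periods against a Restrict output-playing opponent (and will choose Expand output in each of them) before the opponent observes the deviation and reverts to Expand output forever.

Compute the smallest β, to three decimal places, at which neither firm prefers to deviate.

Deviating for the 3 undetected periods gains 86−56 = 30 per period over cooperation, then loses 56−9 = 47 per period forever once punishment starts.
Gain: 30(1 + β + … + β^2); loss: 47·β^3/(1−β).
No profitable deviation ⇔ 30(1−β^3) ≤ 47·β^3, i.e. β^3 ≥ 30/(30+47) = 30/77.
Hence β ≥ (30/77)^(1/3) ≈ 0.730.

0.730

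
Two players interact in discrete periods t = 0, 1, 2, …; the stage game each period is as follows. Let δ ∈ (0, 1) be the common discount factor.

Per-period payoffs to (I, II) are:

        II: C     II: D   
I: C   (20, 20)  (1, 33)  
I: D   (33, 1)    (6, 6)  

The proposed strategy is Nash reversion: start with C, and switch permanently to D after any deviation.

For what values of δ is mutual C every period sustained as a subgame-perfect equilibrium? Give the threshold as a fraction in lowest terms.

20/(1−δ) ≥ 33 + 6δ/(1−δ)
20 ≥ 33 − 27δ
δ ≥ 13/27.

13/27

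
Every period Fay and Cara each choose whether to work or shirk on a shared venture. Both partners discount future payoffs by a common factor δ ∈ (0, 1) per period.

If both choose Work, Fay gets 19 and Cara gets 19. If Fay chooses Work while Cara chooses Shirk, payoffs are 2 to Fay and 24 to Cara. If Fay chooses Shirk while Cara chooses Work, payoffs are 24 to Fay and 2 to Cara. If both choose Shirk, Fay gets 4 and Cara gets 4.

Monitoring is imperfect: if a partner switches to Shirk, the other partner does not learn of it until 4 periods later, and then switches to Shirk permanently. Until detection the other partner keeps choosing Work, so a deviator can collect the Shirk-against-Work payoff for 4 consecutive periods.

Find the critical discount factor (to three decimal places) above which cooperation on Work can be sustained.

0.707

A deviator earns 24 for 4 periods, then 4 forever; cooperating earns 19 forever. Multiplying the IC by (1−δ):
19 ≥ 24(1−δ^4) + 4δ^4, so 20·δ^4 ≥ 5 and δ^4 ≥ 1/4.
δ ≥ (1/4)^(1/4) ≈ 0.707.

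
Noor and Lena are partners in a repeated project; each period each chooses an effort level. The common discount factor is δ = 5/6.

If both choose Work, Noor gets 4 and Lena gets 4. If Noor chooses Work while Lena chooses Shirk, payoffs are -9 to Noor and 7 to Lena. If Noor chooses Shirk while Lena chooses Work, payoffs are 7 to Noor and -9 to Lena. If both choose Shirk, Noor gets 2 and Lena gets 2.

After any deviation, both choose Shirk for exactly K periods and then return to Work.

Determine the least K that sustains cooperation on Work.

Need Σ_{k=1}^{K} δ^k ≥ (7−4)/(4−2) = 1.5000 at δ = 5/6.
At K = 1 the sum is 0.8333 < 1.5000; at K = 2 it is 1.5278 ≥ 1.5000.
So the minimum punishment length is K = 2.

2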